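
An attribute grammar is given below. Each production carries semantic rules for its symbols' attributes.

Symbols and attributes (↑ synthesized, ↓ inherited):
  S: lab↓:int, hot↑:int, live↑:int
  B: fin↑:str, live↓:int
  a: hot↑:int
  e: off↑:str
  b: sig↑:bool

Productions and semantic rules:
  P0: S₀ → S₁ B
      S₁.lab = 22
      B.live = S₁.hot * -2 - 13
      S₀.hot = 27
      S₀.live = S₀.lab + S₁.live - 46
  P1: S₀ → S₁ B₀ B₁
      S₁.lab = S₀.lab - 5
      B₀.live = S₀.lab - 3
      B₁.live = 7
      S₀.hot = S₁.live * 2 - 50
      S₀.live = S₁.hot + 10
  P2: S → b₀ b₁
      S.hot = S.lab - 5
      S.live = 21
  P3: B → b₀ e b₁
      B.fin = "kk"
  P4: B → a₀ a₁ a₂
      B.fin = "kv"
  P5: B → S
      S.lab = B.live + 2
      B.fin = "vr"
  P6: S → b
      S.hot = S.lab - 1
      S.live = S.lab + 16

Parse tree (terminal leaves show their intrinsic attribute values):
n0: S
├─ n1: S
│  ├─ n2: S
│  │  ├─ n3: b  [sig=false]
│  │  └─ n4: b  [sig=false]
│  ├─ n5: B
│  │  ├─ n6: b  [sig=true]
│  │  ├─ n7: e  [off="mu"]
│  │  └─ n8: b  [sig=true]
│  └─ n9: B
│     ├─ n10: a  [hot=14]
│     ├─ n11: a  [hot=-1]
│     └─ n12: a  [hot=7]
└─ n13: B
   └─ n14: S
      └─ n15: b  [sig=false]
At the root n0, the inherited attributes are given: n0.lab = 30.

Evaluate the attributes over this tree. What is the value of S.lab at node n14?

5

1. n0.lab = 30  [given at root]
2. n1.lab = 22  [22]
3. n2.lab = 17  [S₀.lab - 5]
4. n3.sig = false  [terminal]
5. n4.sig = false  [terminal]
6. n2.hot = 12  [S.lab - 5]
7. n2.live = 21  [21]
8. n5.live = 19  [S₀.lab - 3]
9. n6.sig = true  [terminal]
10. n7.off = "mu"  [terminal]
11. n8.sig = true  [terminal]
12. n5.fin = "kk"  ["kk"]
13. n9.live = 7  [7]
14. n10.hot = 14  [terminal]
15. n11.hot = -1  [terminal]
16. n12.hot = 7  [terminal]
17. n9.fin = "kv"  ["kv"]
18. n1.hot = -8  [S₁.live * 2 - 50]
19. n1.live = 22  [S₁.hot + 10]
20. n13.live = 3  [S₁.hot * -2 - 13]
21. n14.lab = 5  [B.live + 2]
22. n15.sig = false  [terminal]
23. n14.hot = 4  [S.lab - 1]
24. n14.live = 21  [S.lab + 16]
25. n13.fin = "vr"  ["vr"]
26. n0.hot = 27  [27]
27. n0.live = 6  [S₀.lab + S₁.live - 46]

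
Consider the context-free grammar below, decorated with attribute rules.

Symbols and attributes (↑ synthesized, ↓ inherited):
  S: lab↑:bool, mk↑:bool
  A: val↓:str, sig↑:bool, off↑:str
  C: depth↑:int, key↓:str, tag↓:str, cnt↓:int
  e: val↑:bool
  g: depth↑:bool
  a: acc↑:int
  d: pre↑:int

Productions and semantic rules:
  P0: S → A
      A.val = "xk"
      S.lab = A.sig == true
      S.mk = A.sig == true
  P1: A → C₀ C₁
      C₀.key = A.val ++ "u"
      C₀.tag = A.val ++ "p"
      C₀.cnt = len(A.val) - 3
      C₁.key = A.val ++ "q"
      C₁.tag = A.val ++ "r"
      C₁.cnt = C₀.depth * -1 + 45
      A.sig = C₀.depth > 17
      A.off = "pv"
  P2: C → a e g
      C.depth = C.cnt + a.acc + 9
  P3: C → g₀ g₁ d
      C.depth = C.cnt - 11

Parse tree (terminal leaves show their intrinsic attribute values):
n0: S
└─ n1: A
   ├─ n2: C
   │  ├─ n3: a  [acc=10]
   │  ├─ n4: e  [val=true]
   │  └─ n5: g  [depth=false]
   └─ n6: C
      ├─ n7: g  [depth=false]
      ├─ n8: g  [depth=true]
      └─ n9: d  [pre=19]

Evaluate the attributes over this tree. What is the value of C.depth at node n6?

1. n1.val = "xk"  ["xk"]
2. n2.key = "xku"  [A.val ++ "u"]
3. n2.tag = "xkp"  [A.val ++ "p"]
4. n2.cnt = -1  [len(A.val) - 3]
5. n3.acc = 10  [terminal]
6. n4.val = true  [terminal]
7. n5.depth = false  [terminal]
8. n2.depth = 18  [C.cnt + a.acc + 9]
9. n6.key = "xkq"  [A.val ++ "q"]
10. n6.tag = "xkr"  [A.val ++ "r"]
11. n6.cnt = 27  [C₀.depth * -1 + 45]
12. n7.depth = false  [terminal]
13. n8.depth = true  [terminal]
14. n9.pre = 19  [terminal]
15. n6.depth = 16  [C.cnt - 11]
16. n1.sig = true  [C₀.depth > 17]
17. n1.off = "pv"  ["pv"]
18. n0.lab = true  [A.sig == true]
19. n0.mk = true  [A.sig == true]

16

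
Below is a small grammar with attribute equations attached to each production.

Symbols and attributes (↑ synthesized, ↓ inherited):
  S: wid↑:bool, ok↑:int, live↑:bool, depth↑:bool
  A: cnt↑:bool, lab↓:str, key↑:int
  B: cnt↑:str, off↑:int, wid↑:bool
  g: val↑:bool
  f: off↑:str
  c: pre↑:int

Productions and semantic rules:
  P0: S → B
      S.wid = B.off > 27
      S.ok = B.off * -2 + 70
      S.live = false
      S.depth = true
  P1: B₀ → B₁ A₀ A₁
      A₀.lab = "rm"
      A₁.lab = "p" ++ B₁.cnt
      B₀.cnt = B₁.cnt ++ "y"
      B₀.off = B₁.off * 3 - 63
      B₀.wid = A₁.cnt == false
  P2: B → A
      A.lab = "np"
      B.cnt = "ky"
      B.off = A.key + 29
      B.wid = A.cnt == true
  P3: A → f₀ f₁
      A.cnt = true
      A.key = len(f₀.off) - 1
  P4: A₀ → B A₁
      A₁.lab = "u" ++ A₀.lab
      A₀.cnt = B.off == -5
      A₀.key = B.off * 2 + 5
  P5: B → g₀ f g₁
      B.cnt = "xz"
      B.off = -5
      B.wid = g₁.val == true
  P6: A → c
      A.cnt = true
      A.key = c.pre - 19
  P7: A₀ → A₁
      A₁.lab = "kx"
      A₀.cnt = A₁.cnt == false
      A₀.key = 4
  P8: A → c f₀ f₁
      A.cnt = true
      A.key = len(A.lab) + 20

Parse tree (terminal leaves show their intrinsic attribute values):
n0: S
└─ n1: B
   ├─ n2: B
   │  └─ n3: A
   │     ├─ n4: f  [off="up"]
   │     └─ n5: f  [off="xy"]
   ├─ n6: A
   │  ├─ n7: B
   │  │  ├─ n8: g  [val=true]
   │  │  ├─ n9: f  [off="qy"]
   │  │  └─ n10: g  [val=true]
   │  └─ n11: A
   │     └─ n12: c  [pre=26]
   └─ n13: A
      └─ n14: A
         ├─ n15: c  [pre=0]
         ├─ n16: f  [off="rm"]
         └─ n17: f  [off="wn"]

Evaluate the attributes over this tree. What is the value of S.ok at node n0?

16

1. n3.lab = "np"  ["np"]
2. n4.off = "up"  [terminal]
3. n5.off = "xy"  [terminal]
4. n3.cnt = true  [true]
5. n3.key = 1  [len(f₀.off) - 1]
6. n2.cnt = "ky"  ["ky"]
7. n2.off = 30  [A.key + 29]
8. n2.wid = true  [A.cnt == true]
9. n6.lab = "rm"  ["rm"]
10. n8.val = true  [terminal]
11. n9.off = "qy"  [terminal]
12. n10.val = true  [terminal]
13. n7.cnt = "xz"  ["xz"]
14. n7.off = -5  [-5]
15. n7.wid = true  [g₁.val == true]
16. n11.lab = "urm"  ["u" ++ A₀.lab]
17. n12.pre = 26  [terminal]
18. n11.cnt = true  [true]
19. n11.key = 7  [c.pre - 19]
20. n6.cnt = true  [B.off == -5]
21. n6.key = -5  [B.off * 2 + 5]
22. n13.lab = "pky"  ["p" ++ B₁.cnt]
23. n14.lab = "kx"  ["kx"]
24. n15.pre = 0  [terminal]
25. n16.off = "rm"  [terminal]
26. n17.off = "wn"  [terminal]
27. n14.cnt = true  [true]
28. n14.key = 22  [len(A.lab) + 20]
29. n13.cnt = false  [A₁.cnt == false]
30. n13.key = 4  [4]
31. n1.cnt = "kyy"  [B₁.cnt ++ "y"]
32. n1.off = 27  [B₁.off * 3 - 63]
33. n1.wid = true  [A₁.cnt == false]
34. n0.wid = false  [B.off > 27]
35. n0.ok = 16  [B.off * -2 + 70]
36. n0.live = false  [false]
37. n0.depth = true  [true]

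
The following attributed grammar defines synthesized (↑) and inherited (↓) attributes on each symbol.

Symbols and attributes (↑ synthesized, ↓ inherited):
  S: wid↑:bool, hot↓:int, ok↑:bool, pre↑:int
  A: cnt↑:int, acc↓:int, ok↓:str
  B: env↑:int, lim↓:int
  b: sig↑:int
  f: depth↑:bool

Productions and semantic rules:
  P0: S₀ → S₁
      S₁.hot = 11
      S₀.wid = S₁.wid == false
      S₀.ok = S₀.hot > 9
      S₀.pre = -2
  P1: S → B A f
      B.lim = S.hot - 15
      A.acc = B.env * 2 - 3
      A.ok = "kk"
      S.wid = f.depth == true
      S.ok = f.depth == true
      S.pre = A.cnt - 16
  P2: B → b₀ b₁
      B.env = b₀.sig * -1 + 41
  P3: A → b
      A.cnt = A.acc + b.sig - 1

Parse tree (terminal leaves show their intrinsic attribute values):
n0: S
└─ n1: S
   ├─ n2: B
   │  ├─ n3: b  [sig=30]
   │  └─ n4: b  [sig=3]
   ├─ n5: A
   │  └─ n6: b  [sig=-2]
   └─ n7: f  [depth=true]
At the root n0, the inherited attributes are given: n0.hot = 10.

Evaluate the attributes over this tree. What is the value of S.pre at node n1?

0

1. n0.hot = 10  [given at root]
2. n1.hot = 11  [11]
3. n2.lim = -4  [S.hot - 15]
4. n3.sig = 30  [terminal]
5. n4.sig = 3  [terminal]
6. n2.env = 11  [b₀.sig * -1 + 41]
7. n5.acc = 19  [B.env * 2 - 3]
8. n5.ok = "kk"  ["kk"]
9. n6.sig = -2  [terminal]
10. n5.cnt = 16  [A.acc + b.sig - 1]
11. n7.depth = true  [terminal]
12. n1.wid = true  [f.depth == true]
13. n1.ok = true  [f.depth == true]
14. n1.pre = 0  [A.cnt - 16]
15. n0.wid = false  [S₁.wid == false]
16. n0.ok = true  [S₀.hot > 9]
17. n0.pre = -2  [-2]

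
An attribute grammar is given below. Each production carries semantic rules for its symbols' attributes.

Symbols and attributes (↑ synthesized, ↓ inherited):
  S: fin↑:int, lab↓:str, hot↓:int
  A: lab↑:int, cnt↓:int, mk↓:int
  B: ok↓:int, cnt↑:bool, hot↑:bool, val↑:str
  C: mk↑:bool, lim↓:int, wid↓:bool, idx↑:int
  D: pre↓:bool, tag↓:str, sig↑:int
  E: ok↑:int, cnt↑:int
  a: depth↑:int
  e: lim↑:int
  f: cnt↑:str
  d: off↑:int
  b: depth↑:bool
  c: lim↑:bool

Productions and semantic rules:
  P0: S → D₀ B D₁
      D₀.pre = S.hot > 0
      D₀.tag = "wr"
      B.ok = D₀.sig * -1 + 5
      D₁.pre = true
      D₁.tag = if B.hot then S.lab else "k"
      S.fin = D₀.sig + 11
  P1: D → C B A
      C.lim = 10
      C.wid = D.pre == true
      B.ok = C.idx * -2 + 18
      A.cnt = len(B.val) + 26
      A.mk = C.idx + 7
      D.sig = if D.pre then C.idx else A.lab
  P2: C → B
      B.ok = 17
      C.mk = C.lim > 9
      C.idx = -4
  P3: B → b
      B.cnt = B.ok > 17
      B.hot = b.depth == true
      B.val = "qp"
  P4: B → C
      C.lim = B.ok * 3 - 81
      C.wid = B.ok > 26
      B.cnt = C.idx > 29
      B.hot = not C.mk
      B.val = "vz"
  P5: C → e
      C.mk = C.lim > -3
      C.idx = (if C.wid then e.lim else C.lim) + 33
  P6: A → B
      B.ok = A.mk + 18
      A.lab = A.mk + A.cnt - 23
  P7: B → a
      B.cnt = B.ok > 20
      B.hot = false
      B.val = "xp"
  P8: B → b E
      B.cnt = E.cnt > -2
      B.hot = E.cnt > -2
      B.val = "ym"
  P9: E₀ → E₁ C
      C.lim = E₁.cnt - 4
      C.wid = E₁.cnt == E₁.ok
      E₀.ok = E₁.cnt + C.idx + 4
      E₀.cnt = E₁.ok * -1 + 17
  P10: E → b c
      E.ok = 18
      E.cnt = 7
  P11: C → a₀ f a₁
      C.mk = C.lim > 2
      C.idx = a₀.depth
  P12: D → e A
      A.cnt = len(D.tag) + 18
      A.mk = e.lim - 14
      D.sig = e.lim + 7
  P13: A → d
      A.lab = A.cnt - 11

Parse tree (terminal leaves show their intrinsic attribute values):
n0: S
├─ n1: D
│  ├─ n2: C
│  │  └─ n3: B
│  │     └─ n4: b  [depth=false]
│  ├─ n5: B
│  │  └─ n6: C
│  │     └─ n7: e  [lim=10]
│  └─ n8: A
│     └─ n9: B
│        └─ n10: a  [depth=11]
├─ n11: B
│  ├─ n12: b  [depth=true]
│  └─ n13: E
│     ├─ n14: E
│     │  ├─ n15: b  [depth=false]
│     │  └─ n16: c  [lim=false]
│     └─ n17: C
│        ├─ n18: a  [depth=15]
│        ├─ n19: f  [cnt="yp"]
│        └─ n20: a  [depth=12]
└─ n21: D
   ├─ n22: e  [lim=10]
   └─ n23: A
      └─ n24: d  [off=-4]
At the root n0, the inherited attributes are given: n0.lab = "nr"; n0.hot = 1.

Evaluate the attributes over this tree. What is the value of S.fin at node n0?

7

1. n0.lab = "nr"  [given at root]
2. n0.hot = 1  [given at root]
3. n1.pre = true  [S.hot > 0]
4. n1.tag = "wr"  ["wr"]
5. n2.lim = 10  [10]
6. n2.wid = true  [D.pre == true]
7. n3.ok = 17  [17]
8. n4.depth = false  [terminal]
9. n3.cnt = false  [B.ok > 17]
10. n3.hot = false  [b.depth == true]
11. n3.val = "qp"  ["qp"]
12. n2.mk = true  [C.lim > 9]
13. n2.idx = -4  [-4]
14. n5.ok = 26  [C.idx * -2 + 18]
15. n6.lim = -3  [B.ok * 3 - 81]
16. n6.wid = false  [B.ok > 26]
17. n7.lim = 10  [terminal]
18. n6.mk = false  [C.lim > -3]
19. n6.idx = 30  [(if C.wid then e.lim else C.lim) + 33]
20. n5.cnt = true  [C.idx > 29]
21. n5.hot = true  [not C.mk]
22. n5.val = "vz"  ["vz"]
23. n8.cnt = 28  [len(B.val) + 26]
24. n8.mk = 3  [C.idx + 7]
25. n9.ok = 21  [A.mk + 18]
26. n10.depth = 11  [terminal]
27. n9.cnt = true  [B.ok > 20]
28. n9.hot = false  [false]
29. n9.val = "xp"  ["xp"]
30. n8.lab = 8  [A.mk + A.cnt - 23]
31. n1.sig = -4  [if D.pre then C.idx else A.lab]
32. n11.ok = 9  [D₀.sig * -1 + 5]
33. n12.depth = true  [terminal]
34. n15.depth = false  [terminal]
35. n16.lim = false  [terminal]
36. n14.ok = 18  [18]
37. n14.cnt = 7  [7]
38. n17.lim = 3  [E₁.cnt - 4]
39. n17.wid = false  [E₁.cnt == E₁.ok]
40. n18.depth = 15  [terminal]
41. n19.cnt = "yp"  [terminal]
42. n20.depth = 12  [terminal]
43. n17.mk = true  [C.lim > 2]
44. n17.idx = 15  [a₀.depth]
45. n13.ok = 26  [E₁.cnt + C.idx + 4]
46. n13.cnt = -1  [E₁.ok * -1 + 17]
47. n11.cnt = true  [E.cnt > -2]
48. n11.hot = true  [E.cnt > -2]
49. n11.val = "ym"  ["ym"]
50. n21.pre = true  [true]
51. n21.tag = "nr"  [if B.hot then S.lab else "k"]
52. n22.lim = 10  [terminal]
53. n23.cnt = 20  [len(D.tag) + 18]
54. n23.mk = -4  [e.lim - 14]
55. n24.off = -4  [terminal]
56. n23.lab = 9  [A.cnt - 11]
57. n21.sig = 17  [e.lim + 7]
58. n0.fin = 7  [D₀.sig + 11]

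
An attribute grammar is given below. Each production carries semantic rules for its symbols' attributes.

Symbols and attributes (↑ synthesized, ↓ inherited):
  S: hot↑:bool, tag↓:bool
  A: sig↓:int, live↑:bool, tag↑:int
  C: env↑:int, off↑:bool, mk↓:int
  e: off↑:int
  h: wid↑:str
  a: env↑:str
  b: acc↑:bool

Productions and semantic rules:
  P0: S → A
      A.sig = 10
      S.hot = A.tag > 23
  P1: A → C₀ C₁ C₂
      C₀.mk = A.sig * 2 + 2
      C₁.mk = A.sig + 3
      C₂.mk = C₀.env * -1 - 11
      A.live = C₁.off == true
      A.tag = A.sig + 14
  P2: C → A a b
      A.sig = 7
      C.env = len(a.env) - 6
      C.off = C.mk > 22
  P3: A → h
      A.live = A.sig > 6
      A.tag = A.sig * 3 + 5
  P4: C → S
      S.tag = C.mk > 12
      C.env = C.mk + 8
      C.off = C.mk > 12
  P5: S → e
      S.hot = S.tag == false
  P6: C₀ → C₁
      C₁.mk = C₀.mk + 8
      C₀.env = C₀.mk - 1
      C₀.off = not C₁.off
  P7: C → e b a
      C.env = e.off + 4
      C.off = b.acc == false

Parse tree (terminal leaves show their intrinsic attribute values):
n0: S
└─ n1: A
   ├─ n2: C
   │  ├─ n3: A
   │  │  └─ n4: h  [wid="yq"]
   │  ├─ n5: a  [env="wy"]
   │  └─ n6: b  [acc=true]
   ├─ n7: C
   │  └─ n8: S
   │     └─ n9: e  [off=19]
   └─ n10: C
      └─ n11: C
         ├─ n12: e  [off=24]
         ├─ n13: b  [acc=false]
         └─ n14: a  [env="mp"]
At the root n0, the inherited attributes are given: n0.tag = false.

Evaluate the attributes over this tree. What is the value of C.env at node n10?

1. n0.tag = false  [given at root]
2. n1.sig = 10  [10]
3. n2.mk = 22  [A.sig * 2 + 2]
4. n3.sig = 7  [7]
5. n4.wid = "yq"  [terminal]
6. n3.live = true  [A.sig > 6]
7. n3.tag = 26  [A.sig * 3 + 5]
8. n5.env = "wy"  [terminal]
9. n6.acc = true  [terminal]
10. n2.env = -4  [len(a.env) - 6]
11. n2.off = false  [C.mk > 22]
12. n7.mk = 13  [A.sig + 3]
13. n8.tag = true  [C.mk > 12]
14. n9.off = 19  [terminal]
15. n8.hot = false  [S.tag == false]
16. n7.env = 21  [C.mk + 8]
17. n7.off = true  [C.mk > 12]
18. n10.mk = -7  [C₀.env * -1 - 11]
19. n11.mk = 1  [C₀.mk + 8]
20. n12.off = 24  [terminal]
21. n13.acc = false  [terminal]
22. n14.env = "mp"  [terminal]
23. n11.env = 28  [e.off + 4]
24. n11.off = true  [b.acc == false]
25. n10.env = -8  [C₀.mk - 1]
26. n10.off = false  [not C₁.off]
27. n1.live = true  [C₁.off == true]
28. n1.tag = 24  [A.sig + 14]
29. n0.hot = true  [A.tag > 23]

-8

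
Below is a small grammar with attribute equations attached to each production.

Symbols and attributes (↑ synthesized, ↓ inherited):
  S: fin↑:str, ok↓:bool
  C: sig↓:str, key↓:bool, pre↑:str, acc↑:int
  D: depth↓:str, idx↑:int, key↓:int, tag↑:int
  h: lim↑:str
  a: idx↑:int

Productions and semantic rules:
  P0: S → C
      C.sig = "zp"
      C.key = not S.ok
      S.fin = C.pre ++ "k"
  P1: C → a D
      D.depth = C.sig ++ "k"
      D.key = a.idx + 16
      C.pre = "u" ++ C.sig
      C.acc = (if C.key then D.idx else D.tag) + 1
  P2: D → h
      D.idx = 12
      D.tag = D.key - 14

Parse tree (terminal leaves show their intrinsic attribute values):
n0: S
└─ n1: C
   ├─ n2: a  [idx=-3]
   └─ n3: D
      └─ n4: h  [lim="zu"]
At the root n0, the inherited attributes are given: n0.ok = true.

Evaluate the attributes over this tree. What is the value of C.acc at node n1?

0

1. n0.ok = true  [given at root]
2. n1.sig = "zp"  ["zp"]
3. n1.key = false  [not S.ok]
4. n2.idx = -3  [terminal]
5. n3.depth = "zpk"  [C.sig ++ "k"]
6. n3.key = 13  [a.idx + 16]
7. n4.lim = "zu"  [terminal]
8. n3.idx = 12  [12]
9. n3.tag = -1  [D.key - 14]
10. n1.pre = "uzp"  ["u" ++ C.sig]
11. n1.acc = 0  [(if C.key then D.idx else D.tag) + 1]
12. n0.fin = "uzpk"  [C.pre ++ "k"]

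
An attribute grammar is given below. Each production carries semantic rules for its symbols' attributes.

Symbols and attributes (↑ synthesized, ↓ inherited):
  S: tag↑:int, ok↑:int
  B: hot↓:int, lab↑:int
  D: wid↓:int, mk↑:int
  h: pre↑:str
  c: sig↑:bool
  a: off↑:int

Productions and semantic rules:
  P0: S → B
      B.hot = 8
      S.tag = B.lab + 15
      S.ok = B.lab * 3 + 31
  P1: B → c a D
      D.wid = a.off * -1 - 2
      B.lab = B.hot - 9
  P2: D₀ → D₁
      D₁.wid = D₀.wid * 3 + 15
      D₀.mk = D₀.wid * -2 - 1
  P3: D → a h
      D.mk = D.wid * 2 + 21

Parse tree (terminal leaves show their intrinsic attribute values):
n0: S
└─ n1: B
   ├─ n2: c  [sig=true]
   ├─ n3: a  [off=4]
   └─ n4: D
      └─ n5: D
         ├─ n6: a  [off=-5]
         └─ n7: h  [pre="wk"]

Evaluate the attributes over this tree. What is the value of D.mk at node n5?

1. n1.hot = 8  [8]
2. n2.sig = true  [terminal]
3. n3.off = 4  [terminal]
4. n4.wid = -6  [a.off * -1 - 2]
5. n5.wid = -3  [D₀.wid * 3 + 15]
6. n6.off = -5  [terminal]
7. n7.pre = "wk"  [terminal]
8. n5.mk = 15  [D.wid * 2 + 21]
9. n4.mk = 11  [D₀.wid * -2 - 1]
10. n1.lab = -1  [B.hot - 9]
11. n0.tag = 14  [B.lab + 15]
12. n0.ok = 28  [B.lab * 3 + 31]

15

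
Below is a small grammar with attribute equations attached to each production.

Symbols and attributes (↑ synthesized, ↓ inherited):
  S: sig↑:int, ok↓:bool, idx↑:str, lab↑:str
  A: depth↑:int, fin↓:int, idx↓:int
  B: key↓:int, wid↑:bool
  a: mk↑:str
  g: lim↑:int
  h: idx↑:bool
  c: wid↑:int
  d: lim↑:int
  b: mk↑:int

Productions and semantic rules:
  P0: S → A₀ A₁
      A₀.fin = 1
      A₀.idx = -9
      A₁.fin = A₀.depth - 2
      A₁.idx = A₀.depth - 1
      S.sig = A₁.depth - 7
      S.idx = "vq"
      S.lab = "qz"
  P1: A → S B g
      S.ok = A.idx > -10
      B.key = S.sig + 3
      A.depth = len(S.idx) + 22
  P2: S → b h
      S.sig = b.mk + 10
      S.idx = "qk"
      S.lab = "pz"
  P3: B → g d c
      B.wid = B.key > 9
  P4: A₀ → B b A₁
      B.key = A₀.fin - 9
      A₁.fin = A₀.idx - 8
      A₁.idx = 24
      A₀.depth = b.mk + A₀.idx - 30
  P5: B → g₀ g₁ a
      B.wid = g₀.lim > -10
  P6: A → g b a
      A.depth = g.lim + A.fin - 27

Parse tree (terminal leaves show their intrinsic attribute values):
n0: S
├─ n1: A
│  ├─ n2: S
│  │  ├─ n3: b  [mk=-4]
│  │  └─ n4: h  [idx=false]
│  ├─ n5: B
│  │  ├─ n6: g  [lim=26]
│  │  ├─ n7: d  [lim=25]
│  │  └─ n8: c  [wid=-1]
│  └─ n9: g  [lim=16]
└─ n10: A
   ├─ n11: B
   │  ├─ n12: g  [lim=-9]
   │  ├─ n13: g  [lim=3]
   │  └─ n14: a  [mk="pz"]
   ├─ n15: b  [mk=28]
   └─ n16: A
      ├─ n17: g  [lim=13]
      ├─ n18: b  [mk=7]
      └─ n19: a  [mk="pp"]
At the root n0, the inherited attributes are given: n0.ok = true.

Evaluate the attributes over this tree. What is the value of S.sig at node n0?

1. n0.ok = true  [given at root]
2. n1.fin = 1  [1]
3. n1.idx = -9  [-9]
4. n2.ok = true  [A.idx > -10]
5. n3.mk = -4  [terminal]
6. n4.idx = false  [terminal]
7. n2.sig = 6  [b.mk + 10]
8. n2.idx = "qk"  ["qk"]
9. n2.lab = "pz"  ["pz"]
10. n5.key = 9  [S.sig + 3]
11. n6.lim = 26  [terminal]
12. n7.lim = 25  [terminal]
13. n8.wid = -1  [terminal]
14. n5.wid = false  [B.key > 9]
15. n9.lim = 16  [terminal]
16. n1.depth = 24  [len(S.idx) + 22]
17. n10.fin = 22  [A₀.depth - 2]
18. n10.idx = 23  [A₀.depth - 1]
19. n11.key = 13  [A₀.fin - 9]
20. n12.lim = -9  [terminal]
21. n13.lim = 3  [terminal]
22. n14.mk = "pz"  [terminal]
23. n11.wid = true  [g₀.lim > -10]
24. n15.mk = 28  [terminal]
25. n16.fin = 15  [A₀.idx - 8]
26. n16.idx = 24  [24]
27. n17.lim = 13  [terminal]
28. n18.mk = 7  [terminal]
29. n19.mk = "pp"  [terminal]
30. n16.depth = 1  [g.lim + A.fin - 27]
31. n10.depth = 21  [b.mk + A₀.idx - 30]
32. n0.sig = 14  [A₁.depth - 7]
33. n0.idx = "vq"  ["vq"]
34. n0.lab = "qz"  ["qz"]

14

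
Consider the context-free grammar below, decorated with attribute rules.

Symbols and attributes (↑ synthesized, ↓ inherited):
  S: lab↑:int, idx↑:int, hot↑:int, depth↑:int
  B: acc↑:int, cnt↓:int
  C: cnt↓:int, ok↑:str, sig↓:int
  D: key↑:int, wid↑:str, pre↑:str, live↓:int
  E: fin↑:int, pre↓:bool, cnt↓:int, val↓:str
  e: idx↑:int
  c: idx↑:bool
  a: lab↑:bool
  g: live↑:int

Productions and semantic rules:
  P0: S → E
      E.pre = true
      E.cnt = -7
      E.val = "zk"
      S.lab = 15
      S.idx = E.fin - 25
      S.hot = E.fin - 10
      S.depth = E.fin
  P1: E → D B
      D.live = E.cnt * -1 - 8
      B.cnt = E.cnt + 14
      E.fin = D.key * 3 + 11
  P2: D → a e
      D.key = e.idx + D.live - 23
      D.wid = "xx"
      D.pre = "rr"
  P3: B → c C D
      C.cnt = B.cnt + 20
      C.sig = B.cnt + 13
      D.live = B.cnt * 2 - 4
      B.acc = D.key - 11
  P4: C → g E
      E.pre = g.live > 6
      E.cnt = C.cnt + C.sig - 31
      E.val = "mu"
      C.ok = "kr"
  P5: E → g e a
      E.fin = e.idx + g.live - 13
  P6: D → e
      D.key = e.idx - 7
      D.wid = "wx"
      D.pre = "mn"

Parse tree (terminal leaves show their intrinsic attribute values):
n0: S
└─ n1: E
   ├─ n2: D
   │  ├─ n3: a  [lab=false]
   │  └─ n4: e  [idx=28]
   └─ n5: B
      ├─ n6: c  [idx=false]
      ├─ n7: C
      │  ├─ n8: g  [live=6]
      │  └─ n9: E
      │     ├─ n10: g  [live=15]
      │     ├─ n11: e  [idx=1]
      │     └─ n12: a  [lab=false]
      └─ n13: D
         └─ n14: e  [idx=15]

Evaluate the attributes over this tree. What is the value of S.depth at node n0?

1. n1.pre = true  [true]
2. n1.cnt = -7  [-7]
3. n1.val = "zk"  ["zk"]
4. n2.live = -1  [E.cnt * -1 - 8]
5. n3.lab = false  [terminal]
6. n4.idx = 28  [terminal]
7. n2.key = 4  [e.idx + D.live - 23]
8. n2.wid = "xx"  ["xx"]
9. n2.pre = "rr"  ["rr"]
10. n5.cnt = 7  [E.cnt + 14]
11. n6.idx = false  [terminal]
12. n7.cnt = 27  [B.cnt + 20]
13. n7.sig = 20  [B.cnt + 13]
14. n8.live = 6  [terminal]
15. n9.pre = false  [g.live > 6]
16. n9.cnt = 16  [C.cnt + C.sig - 31]
17. n9.val = "mu"  ["mu"]
18. n10.live = 15  [terminal]
19. n11.idx = 1  [terminal]
20. n12.lab = false  [terminal]
21. n9.fin = 3  [e.idx + g.live - 13]
22. n7.ok = "kr"  ["kr"]
23. n13.live = 10  [B.cnt * 2 - 4]
24. n14.idx = 15  [terminal]
25. n13.key = 8  [e.idx - 7]
26. n13.wid = "wx"  ["wx"]
27. n13.pre = "mn"  ["mn"]
28. n5.acc = -3  [D.key - 11]
29. n1.fin = 23  [D.key * 3 + 11]
30. n0.lab = 15  [15]
31. n0.idx = -2  [E.fin - 25]
32. n0.hot = 13  [E.fin - 10]
33. n0.depth = 23  [E.fin]

23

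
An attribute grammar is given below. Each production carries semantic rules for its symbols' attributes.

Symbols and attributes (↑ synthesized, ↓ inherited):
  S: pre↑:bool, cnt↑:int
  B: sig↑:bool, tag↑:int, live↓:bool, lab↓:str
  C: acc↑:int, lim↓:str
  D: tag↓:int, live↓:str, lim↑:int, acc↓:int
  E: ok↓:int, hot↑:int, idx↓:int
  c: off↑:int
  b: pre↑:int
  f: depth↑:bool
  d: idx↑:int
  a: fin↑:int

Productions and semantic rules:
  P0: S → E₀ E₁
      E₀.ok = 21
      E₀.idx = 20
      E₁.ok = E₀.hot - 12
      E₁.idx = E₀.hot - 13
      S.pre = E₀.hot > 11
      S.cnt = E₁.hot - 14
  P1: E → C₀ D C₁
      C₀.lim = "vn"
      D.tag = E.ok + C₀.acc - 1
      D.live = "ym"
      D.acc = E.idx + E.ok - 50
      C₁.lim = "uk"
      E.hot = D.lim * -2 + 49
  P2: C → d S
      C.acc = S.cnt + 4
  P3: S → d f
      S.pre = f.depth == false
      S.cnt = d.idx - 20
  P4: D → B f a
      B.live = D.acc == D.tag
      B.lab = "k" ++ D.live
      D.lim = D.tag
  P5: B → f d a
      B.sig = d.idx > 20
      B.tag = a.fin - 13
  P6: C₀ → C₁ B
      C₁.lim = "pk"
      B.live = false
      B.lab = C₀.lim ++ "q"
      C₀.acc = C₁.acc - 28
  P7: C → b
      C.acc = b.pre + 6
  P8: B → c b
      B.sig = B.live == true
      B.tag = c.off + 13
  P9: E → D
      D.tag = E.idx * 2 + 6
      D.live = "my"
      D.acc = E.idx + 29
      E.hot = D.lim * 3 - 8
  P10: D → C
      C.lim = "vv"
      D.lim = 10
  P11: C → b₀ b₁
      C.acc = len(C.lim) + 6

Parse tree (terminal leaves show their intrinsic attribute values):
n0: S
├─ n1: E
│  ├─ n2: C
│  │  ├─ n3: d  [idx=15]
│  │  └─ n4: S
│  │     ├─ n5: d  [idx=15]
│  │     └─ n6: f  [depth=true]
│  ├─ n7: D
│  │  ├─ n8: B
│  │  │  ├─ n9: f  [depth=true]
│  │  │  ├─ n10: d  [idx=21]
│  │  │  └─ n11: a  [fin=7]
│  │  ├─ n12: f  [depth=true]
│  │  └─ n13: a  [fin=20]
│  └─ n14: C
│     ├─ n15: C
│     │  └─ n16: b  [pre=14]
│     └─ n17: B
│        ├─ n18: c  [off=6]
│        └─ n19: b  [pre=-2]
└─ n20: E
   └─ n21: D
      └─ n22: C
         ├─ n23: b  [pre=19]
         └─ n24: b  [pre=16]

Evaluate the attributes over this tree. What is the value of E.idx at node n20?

-2

1. n1.ok = 21  [21]
2. n1.idx = 20  [20]
3. n2.lim = "vn"  ["vn"]
4. n3.idx = 15  [terminal]
5. n5.idx = 15  [terminal]
6. n6.depth = true  [terminal]
7. n4.pre = false  [f.depth == false]
8. n4.cnt = -5  [d.idx - 20]
9. n2.acc = -1  [S.cnt + 4]
10. n7.tag = 19  [E.ok + C₀.acc - 1]
11. n7.live = "ym"  ["ym"]
12. n7.acc = -9  [E.idx + E.ok - 50]
13. n8.live = false  [D.acc == D.tag]
14. n8.lab = "kym"  ["k" ++ D.live]
15. n9.depth = true  [terminal]
16. n10.idx = 21  [terminal]
17. n11.fin = 7  [terminal]
18. n8.sig = true  [d.idx > 20]
19. n8.tag = -6  [a.fin - 13]
20. n12.depth = true  [terminal]
21. n13.fin = 20  [terminal]
22. n7.lim = 19  [D.tag]
23. n14.lim = "uk"  ["uk"]
24. n15.lim = "pk"  ["pk"]
25. n16.pre = 14  [terminal]
26. n15.acc = 20  [b.pre + 6]
27. n17.live = false  [false]
28. n17.lab = "ukq"  [C₀.lim ++ "q"]
29. n18.off = 6  [terminal]
30. n19.pre = -2  [terminal]
31. n17.sig = false  [B.live == true]
32. n17.tag = 19  [c.off + 13]
33. n14.acc = -8  [C₁.acc - 28]
34. n1.hot = 11  [D.lim * -2 + 49]
35. n20.ok = -1  [E₀.hot - 12]
36. n20.idx = -2  [E₀.hot - 13]
37. n21.tag = 2  [E.idx * 2 + 6]
38. n21.live = "my"  ["my"]
39. n21.acc = 27  [E.idx + 29]
40. n22.lim = "vv"  ["vv"]
41. n23.pre = 19  [terminal]
42. n24.pre = 16  [terminal]
43. n22.acc = 8  [len(C.lim) + 6]
44. n21.lim = 10  [10]
45. n20.hot = 22  [D.lim * 3 - 8]
46. n0.pre = false  [E₀.hot > 11]
47. n0.cnt = 8  [E₁.hot - 14]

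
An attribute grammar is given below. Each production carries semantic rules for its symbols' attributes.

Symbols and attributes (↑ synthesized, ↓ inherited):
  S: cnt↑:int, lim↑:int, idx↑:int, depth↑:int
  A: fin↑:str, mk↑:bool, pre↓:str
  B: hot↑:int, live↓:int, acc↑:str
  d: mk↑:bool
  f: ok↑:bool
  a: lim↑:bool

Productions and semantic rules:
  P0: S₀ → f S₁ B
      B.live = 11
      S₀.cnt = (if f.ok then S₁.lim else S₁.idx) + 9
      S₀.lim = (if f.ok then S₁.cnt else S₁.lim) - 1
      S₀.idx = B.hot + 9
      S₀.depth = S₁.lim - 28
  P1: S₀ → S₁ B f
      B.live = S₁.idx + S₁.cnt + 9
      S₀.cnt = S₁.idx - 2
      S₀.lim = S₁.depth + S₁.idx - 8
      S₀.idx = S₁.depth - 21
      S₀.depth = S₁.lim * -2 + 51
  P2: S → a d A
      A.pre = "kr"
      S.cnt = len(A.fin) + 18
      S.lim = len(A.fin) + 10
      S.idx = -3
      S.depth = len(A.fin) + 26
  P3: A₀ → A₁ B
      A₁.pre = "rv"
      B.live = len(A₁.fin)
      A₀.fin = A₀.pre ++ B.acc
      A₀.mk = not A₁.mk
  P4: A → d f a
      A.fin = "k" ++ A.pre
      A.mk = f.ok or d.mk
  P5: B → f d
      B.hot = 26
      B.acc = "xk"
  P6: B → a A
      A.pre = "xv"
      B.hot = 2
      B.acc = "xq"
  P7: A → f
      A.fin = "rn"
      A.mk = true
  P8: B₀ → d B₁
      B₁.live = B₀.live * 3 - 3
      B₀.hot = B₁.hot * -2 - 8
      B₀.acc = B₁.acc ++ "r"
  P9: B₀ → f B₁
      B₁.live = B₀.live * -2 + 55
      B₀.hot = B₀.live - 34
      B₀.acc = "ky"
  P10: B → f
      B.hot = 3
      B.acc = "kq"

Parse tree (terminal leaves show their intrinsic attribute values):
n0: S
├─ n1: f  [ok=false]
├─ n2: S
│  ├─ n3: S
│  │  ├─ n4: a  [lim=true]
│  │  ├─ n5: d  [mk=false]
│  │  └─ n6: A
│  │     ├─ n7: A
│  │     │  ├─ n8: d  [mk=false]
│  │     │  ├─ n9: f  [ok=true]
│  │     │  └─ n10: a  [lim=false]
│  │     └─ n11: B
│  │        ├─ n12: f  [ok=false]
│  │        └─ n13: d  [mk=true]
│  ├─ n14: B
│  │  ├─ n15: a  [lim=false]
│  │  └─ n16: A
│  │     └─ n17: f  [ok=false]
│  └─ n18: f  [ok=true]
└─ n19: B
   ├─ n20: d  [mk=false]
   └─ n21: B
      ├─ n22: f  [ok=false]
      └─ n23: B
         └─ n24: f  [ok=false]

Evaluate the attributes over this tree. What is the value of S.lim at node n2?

19

1. n1.ok = false  [terminal]
2. n4.lim = true  [terminal]
3. n5.mk = false  [terminal]
4. n6.pre = "kr"  ["kr"]
5. n7.pre = "rv"  ["rv"]
6. n8.mk = false  [terminal]
7. n9.ok = true  [terminal]
8. n10.lim = false  [terminal]
9. n7.fin = "krv"  ["k" ++ A.pre]
10. n7.mk = true  [f.ok or d.mk]
11. n11.live = 3  [len(A₁.fin)]
12. n12.ok = false  [terminal]
13. n13.mk = true  [terminal]
14. n11.hot = 26  [26]
15. n11.acc = "xk"  ["xk"]
16. n6.fin = "krxk"  [A₀.pre ++ B.acc]
17. n6.mk = false  [not A₁.mk]
18. n3.cnt = 22  [len(A.fin) + 18]
19. n3.lim = 14  [len(A.fin) + 10]
20. n3.idx = -3  [-3]
21. n3.depth = 30  [len(A.fin) + 26]
22. n14.live = 28  [S₁.idx + S₁.cnt + 9]
23. n15.lim = false  [terminal]
24. n16.pre = "xv"  ["xv"]
25. n17.ok = false  [terminal]
26. n16.fin = "rn"  ["rn"]
27. n16.mk = true  [true]
28. n14.hot = 2  [2]
29. n14.acc = "xq"  ["xq"]
30. n18.ok = true  [terminal]
31. n2.cnt = -5  [S₁.idx - 2]
32. n2.lim = 19  [S₁.depth + S₁.idx - 8]
33. n2.idx = 9  [S₁.depth - 21]
34. n2.depth = 23  [S₁.lim * -2 + 51]
35. n19.live = 11  [11]
36. n20.mk = false  [terminal]
37. n21.live = 30  [B₀.live * 3 - 3]
38. n22.ok = false  [terminal]
39. n23.live = -5  [B₀.live * -2 + 55]
40. n24.ok = false  [terminal]
41. n23.hot = 3  [3]
42. n23.acc = "kq"  ["kq"]
43. n21.hot = -4  [B₀.live - 34]
44. n21.acc = "ky"  ["ky"]
45. n19.hot = 0  [B₁.hot * -2 - 8]
46. n19.acc = "kyr"  [B₁.acc ++ "r"]
47. n0.cnt = 18  [(if f.ok then S₁.lim else S₁.idx) + 9]
48. n0.lim = 18  [(if f.ok then S₁.cnt else S₁.lim) - 1]
49. n0.idx = 9  [B.hot + 9]
50. n0.depth = -9  [S₁.lim - 28]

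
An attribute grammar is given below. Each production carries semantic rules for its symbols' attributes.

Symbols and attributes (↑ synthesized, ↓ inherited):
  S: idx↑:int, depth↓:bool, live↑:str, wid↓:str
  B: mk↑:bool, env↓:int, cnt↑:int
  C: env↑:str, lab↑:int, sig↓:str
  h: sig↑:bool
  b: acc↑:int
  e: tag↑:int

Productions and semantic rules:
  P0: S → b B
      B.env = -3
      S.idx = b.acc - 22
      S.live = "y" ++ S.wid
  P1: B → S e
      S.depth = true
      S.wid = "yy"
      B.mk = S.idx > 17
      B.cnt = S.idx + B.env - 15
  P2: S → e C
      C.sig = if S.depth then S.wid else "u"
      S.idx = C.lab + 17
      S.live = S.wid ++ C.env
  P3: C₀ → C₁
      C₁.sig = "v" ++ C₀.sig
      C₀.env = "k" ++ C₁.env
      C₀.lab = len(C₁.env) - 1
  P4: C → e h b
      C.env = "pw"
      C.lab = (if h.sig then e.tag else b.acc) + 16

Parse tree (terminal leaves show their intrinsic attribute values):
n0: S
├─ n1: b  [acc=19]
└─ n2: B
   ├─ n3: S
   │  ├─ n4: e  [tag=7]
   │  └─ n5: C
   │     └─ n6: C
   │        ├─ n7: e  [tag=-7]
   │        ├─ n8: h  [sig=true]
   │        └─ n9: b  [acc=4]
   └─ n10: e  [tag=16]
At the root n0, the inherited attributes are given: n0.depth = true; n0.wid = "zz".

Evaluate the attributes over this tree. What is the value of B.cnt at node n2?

1. n0.depth = true  [given at root]
2. n0.wid = "zz"  [given at root]
3. n1.acc = 19  [terminal]
4. n2.env = -3  [-3]
5. n3.depth = true  [true]
6. n3.wid = "yy"  ["yy"]
7. n4.tag = 7  [terminal]
8. n5.sig = "yy"  [if S.depth then S.wid else "u"]
9. n6.sig = "vyy"  ["v" ++ C₀.sig]
10. n7.tag = -7  [terminal]
11. n8.sig = true  [terminal]
12. n9.acc = 4  [terminal]
13. n6.env = "pw"  ["pw"]
14. n6.lab = 9  [(if h.sig then e.tag else b.acc) + 16]
15. n5.env = "kpw"  ["k" ++ C₁.env]
16. n5.lab = 1  [len(C₁.env) - 1]
17. n3.idx = 18  [C.lab + 17]
18. n3.live = "yykpw"  [S.wid ++ C.env]
19. n10.tag = 16  [terminal]
20. n2.mk = true  [S.idx > 17]
21. n2.cnt = 0  [S.idx + B.env - 15]
22. n0.idx = -3  [b.acc - 22]
23. n0.live = "yzz"  ["y" ++ S.wid]

0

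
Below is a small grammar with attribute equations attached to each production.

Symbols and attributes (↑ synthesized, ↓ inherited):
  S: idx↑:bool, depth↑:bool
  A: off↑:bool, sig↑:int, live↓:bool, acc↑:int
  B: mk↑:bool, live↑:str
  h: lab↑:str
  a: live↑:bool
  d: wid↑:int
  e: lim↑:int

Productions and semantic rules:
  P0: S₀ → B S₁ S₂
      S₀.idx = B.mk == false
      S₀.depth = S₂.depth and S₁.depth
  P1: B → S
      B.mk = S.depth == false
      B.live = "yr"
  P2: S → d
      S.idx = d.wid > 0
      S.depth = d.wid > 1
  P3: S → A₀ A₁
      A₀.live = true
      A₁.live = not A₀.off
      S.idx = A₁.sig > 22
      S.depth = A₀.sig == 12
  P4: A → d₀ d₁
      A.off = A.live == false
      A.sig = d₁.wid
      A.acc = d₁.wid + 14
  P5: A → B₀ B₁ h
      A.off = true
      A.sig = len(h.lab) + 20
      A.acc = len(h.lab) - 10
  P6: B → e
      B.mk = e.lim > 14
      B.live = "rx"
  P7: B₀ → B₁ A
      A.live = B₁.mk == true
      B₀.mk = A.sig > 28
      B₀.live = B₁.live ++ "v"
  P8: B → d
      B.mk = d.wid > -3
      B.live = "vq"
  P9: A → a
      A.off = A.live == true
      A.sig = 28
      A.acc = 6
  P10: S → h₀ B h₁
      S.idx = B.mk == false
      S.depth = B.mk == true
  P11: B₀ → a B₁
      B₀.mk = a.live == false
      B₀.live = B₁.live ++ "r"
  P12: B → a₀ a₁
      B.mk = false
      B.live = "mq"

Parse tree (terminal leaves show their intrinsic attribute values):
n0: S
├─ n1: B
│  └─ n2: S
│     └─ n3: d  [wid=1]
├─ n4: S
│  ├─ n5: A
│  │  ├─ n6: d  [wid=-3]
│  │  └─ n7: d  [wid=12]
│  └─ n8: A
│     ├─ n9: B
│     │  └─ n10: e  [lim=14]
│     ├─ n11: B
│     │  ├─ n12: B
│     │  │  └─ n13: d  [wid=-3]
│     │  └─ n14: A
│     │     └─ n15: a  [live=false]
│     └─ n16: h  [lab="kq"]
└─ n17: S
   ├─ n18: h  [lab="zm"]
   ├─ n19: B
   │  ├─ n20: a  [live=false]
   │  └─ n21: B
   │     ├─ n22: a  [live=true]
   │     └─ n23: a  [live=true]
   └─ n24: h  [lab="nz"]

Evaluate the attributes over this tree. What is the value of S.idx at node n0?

1. n3.wid = 1  [terminal]
2. n2.idx = true  [d.wid > 0]
3. n2.depth = false  [d.wid > 1]
4. n1.mk = true  [S.depth == false]
5. n1.live = "yr"  ["yr"]
6. n5.live = true  [true]
7. n6.wid = -3  [terminal]
8. n7.wid = 12  [terminal]
9. n5.off = false  [A.live == false]
10. n5.sig = 12  [d₁.wid]
11. n5.acc = 26  [d₁.wid + 14]
12. n8.live = true  [not A₀.off]
13. n10.lim = 14  [terminal]
14. n9.mk = false  [e.lim > 14]
15. n9.live = "rx"  ["rx"]
16. n13.wid = -3  [terminal]
17. n12.mk = false  [d.wid > -3]
18. n12.live = "vq"  ["vq"]
19. n14.live = false  [B₁.mk == true]
20. n15.live = false  [terminal]
21. n14.off = false  [A.live == true]
22. n14.sig = 28  [28]
23. n14.acc = 6  [6]
24. n11.mk = false  [A.sig > 28]
25. n11.live = "vqv"  [B₁.live ++ "v"]
26. n16.lab = "kq"  [terminal]
27. n8.off = true  [true]
28. n8.sig = 22  [len(h.lab) + 20]
29. n8.acc = -8  [len(h.lab) - 10]
30. n4.idx = false  [A₁.sig > 22]
31. n4.depth = true  [A₀.sig == 12]
32. n18.lab = "zm"  [terminal]
33. n20.live = false  [terminal]
34. n22.live = true  [terminal]
35. n23.live = true  [terminal]
36. n21.mk = false  [false]
37. n21.live = "mq"  ["mq"]
38. n19.mk = true  [a.live == false]
39. n19.live = "mqr"  [B₁.live ++ "r"]
40. n24.lab = "nz"  [terminal]
41. n17.idx = false  [B.mk == false]
42. n17.depth = true  [B.mk == true]
43. n0.idx = false  [B.mk == false]
44. n0.depth = true  [S₂.depth and S₁.depth]

false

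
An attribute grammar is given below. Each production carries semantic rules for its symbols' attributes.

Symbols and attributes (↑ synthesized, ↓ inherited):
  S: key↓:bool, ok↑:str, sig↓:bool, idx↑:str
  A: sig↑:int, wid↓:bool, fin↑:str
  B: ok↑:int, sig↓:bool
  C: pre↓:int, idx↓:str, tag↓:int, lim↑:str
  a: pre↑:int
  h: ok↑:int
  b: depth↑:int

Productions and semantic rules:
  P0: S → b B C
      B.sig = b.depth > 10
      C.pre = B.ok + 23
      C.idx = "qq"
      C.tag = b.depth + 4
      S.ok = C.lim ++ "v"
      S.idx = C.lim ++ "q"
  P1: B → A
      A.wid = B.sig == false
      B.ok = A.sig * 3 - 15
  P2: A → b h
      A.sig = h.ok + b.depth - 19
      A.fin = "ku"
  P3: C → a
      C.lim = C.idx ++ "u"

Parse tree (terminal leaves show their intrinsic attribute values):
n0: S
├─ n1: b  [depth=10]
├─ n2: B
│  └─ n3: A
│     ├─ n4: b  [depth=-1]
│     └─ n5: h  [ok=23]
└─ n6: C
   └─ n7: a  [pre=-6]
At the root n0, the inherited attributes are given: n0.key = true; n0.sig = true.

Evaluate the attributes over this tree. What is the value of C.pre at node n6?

1. n0.key = true  [given at root]
2. n0.sig = true  [given at root]
3. n1.depth = 10  [terminal]
4. n2.sig = false  [b.depth > 10]
5. n3.wid = true  [B.sig == false]
6. n4.depth = -1  [terminal]
7. n5.ok = 23  [terminal]
8. n3.sig = 3  [h.ok + b.depth - 19]
9. n3.fin = "ku"  ["ku"]
10. n2.ok = -6  [A.sig * 3 - 15]
11. n6.pre = 17  [B.ok + 23]
12. n6.idx = "qq"  ["qq"]
13. n6.tag = 14  [b.depth + 4]
14. n7.pre = -6  [terminal]
15. n6.lim = "qqu"  [C.idx ++ "u"]
16. n0.ok = "qquv"  [C.lim ++ "v"]
17. n0.idx = "qquq"  [C.lim ++ "q"]

17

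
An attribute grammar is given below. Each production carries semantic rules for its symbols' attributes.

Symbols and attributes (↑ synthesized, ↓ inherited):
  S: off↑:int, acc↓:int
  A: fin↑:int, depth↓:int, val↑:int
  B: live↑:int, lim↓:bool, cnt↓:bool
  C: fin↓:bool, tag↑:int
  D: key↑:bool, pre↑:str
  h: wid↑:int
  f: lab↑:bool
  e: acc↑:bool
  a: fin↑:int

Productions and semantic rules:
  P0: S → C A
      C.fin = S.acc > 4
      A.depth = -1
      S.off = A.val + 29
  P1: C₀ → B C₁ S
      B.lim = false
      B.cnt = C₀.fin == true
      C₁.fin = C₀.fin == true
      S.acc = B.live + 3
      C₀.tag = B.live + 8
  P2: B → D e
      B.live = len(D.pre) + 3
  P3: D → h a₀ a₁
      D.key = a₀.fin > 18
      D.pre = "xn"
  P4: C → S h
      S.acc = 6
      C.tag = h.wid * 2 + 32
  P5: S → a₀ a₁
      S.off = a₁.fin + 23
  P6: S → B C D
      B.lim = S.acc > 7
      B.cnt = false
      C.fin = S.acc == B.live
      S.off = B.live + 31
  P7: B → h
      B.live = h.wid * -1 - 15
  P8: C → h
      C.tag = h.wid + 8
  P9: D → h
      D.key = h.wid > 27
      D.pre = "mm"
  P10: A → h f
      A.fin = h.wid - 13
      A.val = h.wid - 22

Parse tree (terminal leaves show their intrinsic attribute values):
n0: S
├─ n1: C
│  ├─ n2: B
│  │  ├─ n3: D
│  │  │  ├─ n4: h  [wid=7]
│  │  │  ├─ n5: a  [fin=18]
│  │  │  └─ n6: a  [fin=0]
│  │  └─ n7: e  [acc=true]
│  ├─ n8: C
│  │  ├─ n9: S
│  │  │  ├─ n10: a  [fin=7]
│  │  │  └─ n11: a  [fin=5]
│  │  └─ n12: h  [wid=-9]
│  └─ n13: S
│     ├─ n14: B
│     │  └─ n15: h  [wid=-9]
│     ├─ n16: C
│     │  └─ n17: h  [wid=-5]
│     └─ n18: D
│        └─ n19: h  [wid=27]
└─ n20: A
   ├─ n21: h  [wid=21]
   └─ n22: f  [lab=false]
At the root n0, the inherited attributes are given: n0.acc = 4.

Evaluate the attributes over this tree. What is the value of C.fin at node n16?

1. n0.acc = 4  [given at root]
2. n1.fin = false  [S.acc > 4]
3. n2.lim = false  [false]
4. n2.cnt = false  [C₀.fin == true]
5. n4.wid = 7  [terminal]
6. n5.fin = 18  [terminal]
7. n6.fin = 0  [terminal]
8. n3.key = false  [a₀.fin > 18]
9. n3.pre = "xn"  ["xn"]
10. n7.acc = true  [terminal]
11. n2.live = 5  [len(D.pre) + 3]
12. n8.fin = false  [C₀.fin == true]
13. n9.acc = 6  [6]
14. n10.fin = 7  [terminal]
15. n11.fin = 5  [terminal]
16. n9.off = 28  [a₁.fin + 23]
17. n12.wid = -9  [terminal]
18. n8.tag = 14  [h.wid * 2 + 32]
19. n13.acc = 8  [B.live + 3]
20. n14.lim = true  [S.acc > 7]
21. n14.cnt = false  [false]
22. n15.wid = -9  [terminal]
23. n14.live = -6  [h.wid * -1 - 15]
24. n16.fin = false  [S.acc == B.live]
25. n17.wid = -5  [terminal]
26. n16.tag = 3  [h.wid + 8]
27. n19.wid = 27  [terminal]
28. n18.key = false  [h.wid > 27]
29. n18.pre = "mm"  ["mm"]
30. n13.off = 25  [B.live + 31]
31. n1.tag = 13  [B.live + 8]
32. n20.depth = -1  [-1]
33. n21.wid = 21  [terminal]
34. n22.lab = false  [terminal]
35. n20.fin = 8  [h.wid - 13]
36. n20.val = -1  [h.wid - 22]
37. n0.off = 28  [A.val + 29]

false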